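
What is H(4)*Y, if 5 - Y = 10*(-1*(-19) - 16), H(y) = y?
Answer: -100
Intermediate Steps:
Y = -25 (Y = 5 - 10*(-1*(-19) - 16) = 5 - 10*(19 - 16) = 5 - 10*3 = 5 - 1*30 = 5 - 30 = -25)
H(4)*Y = 4*(-25) = -100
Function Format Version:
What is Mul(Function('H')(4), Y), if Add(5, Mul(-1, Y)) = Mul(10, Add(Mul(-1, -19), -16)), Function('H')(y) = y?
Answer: -100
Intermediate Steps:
Y = -25 (Y = Add(5, Mul(-1, Mul(10, Add(Mul(-1, -19), -16)))) = Add(5, Mul(-1, Mul(10, Add(19, -16)))) = Add(5, Mul(-1, Mul(10, 3))) = Add(5, Mul(-1, 30)) = Add(5, -30) = -25)
Mul(Function('H')(4), Y) = Mul(4, -25) = -100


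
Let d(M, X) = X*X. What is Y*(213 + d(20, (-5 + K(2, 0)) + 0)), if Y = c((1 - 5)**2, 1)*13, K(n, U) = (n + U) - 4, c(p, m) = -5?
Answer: -17030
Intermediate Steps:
K(n, U) = -4 + U + n (K(n, U) = (U + n) - 4 = -4 + U + n)
Y = -65 (Y = -5*13 = -65)
d(M, X) = X**2
Y*(213 + d(20, (-5 + K(2, 0)) + 0)) = -65*(213 + ((-5 + (-4 + 0 + 2)) + 0)**2) = -65*(213 + ((-5 - 2) + 0)**2) = -65*(213 + (-7 + 0)**2) = -65*(213 + (-7)**2) = -65*(213 + 49) = -65*262 = -17030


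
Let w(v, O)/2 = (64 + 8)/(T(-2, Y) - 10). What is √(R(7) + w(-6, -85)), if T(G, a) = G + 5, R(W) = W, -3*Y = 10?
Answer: I*√665/7 ≈ 3.6839*I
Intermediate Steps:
Y = -10/3 (Y = -⅓*10 = -10/3 ≈ -3.3333)
T(G, a) = 5 + G
w(v, O) = -144/7 (w(v, O) = 2*((64 + 8)/((5 - 2) - 10)) = 2*(72/(3 - 10)) = 2*(72/(-7)) = 2*(72*(-⅐)) = 2*(-72/7) = -144/7)
√(R(7) + w(-6, -85)) = √(7 - 144/7) = √(-95/7) = I*√665/7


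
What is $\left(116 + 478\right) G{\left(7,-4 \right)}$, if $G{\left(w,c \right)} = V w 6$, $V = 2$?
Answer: $49896$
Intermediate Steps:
$G{\left(w,c \right)} = 12 w$ ($G{\left(w,c \right)} = 2 w 6 = 12 w$)
$\left(116 + 478\right) G{\left(7,-4 \right)} = \left(116 + 478\right) 12 \cdot 7 = 594 \cdot 84 = 49896$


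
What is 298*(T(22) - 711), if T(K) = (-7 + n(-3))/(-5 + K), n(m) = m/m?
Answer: -3603714/17 ≈ -2.1198e+5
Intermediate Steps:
n(m) = 1
T(K) = -6/(-5 + K) (T(K) = (-7 + 1)/(-5 + K) = -6/(-5 + K))
298*(T(22) - 711) = 298*(-6/(-5 + 22) - 711) = 298*(-6/17 - 711) = 298*(-12093/17) = -3603714/17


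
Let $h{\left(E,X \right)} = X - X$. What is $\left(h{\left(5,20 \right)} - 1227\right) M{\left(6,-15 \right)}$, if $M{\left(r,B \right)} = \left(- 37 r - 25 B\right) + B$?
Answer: $-169326$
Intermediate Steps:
$M{\left(r,B \right)} = - 37 r - 24 B$
$h{\left(E,X \right)} = 0$
$\left(h{\left(5,20 \right)} - 1227\right) M{\left(6,-15 \right)} = \left(0 - 1227\right) \left(\left(-37\right) 6 - -360\right) = - 1227 \left(-222 + 360\right) = \left(-1227\right) 138 = -169326$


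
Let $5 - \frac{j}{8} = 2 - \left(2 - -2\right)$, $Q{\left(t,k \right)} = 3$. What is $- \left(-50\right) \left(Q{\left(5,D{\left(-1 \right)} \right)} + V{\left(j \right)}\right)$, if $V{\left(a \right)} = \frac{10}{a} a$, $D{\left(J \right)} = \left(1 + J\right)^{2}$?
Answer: $650$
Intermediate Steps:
$j = 56$ ($j = 40 - 8 \left(2 - \left(2 - -2\right)\right) = 40 - 8 \left(2 - \left(2 + 2\right)\right) = 40 - 8 \left(2 - 4\right) = 40 - -16 = 40 + 16 = 56$)
$V{\left(a \right)} = 10$
$- \left(-50\right) \left(Q{\left(5,D{\left(-1 \right)} \right)} + V{\left(j \right)}\right) = - \left(-50\right) \left(3 + 10\right) = - \left(-50\right) 13 = \left(-1\right) \left(-650\right) = 650$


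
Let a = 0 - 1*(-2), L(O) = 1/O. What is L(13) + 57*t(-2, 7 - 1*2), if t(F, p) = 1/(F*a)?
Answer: -737/52 ≈ -14.173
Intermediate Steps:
L(O) = 1/O
a = 2 (a = 0 + 2 = 2)
t(F, p) = 1/(2*F) (t(F, p) = 1/(F*2) = 1/(2*F))
L(13) + 57*t(-2, 7 - 1*2) = 1/13 + 57*((½)/(-2)) = 1/13 + 57*((½)*(-½)) = 1/13 + 57*(-¼) = 1/13 - 57/4 = -737/52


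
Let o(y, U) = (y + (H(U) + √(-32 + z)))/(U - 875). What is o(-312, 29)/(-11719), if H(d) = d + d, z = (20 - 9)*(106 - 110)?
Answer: -127/4957137 + I*√19/4957137 ≈ -2.562e-5 + 8.7932e-7*I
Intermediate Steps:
z = -44 (z = 11*(-4) = -44)
H(d) = 2*d
o(y, U) = (y + 2*U + 2*I*√19)/(-875 + U) (o(y, U) = (y + (2*U + √(-32 - 44)))/(U - 875) = (y + (2*U + √(-76)))/(-875 + U) = (y + (2*U + 2*I*√19))/(-875 + U) = (y + 2*U + 2*I*√19)/(-875 + U))
o(-312, 29)/(-11719) = ((-312 + 2*29 + 2*I*√19)/(-875 + 29))/(-11719) = ((-312 + 58 + 2*I*√19)/(-846))*(-1/11719) = -(-254 + 2*I*√19)/846*(-1/11719) = (127/423 - I*√19/423)*(-1/11719) = -127/4957137 + I*√19/4957137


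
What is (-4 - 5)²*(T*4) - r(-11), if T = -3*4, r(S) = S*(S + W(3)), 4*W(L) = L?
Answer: -16003/4 ≈ -4000.8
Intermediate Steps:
W(L) = L/4
r(S) = S*(¾ + S) (r(S) = S*(S + (¼)*3) = S*(S + ¾) = S*(¾ + S))
T = -12
(-4 - 5)²*(T*4) - r(-11) = (-4 - 5)²*(-12*4) - (-11)*(3 + 4*(-11))/4 = (-9)²*(-48) - (-11)*(3 - 44)/4 = 81*(-48) - (-11)*(-41)/4 = -3888 - 1*451/4 = -3888 - 451/4 = -16003/4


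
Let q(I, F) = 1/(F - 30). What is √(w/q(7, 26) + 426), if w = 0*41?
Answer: √426 ≈ 20.640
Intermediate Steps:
q(I, F) = 1/(-30 + F)
w = 0
√(w/q(7, 26) + 426) = √(0/(1/(-30 + 26)) + 426) = √(0/(1/(-4)) + 426) = √(0/(-¼) + 426) = √(0*(-4) + 426) = √(0 + 426) = √426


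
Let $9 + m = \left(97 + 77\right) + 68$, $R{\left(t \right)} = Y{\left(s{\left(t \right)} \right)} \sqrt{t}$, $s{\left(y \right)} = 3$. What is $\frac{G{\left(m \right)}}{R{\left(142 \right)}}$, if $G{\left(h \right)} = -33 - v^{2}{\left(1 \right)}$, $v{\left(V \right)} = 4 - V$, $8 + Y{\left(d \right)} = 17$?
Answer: $- \frac{7 \sqrt{142}}{213} \approx -0.39162$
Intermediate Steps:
$Y{\left(d \right)} = 9$ ($Y{\left(d \right)} = -8 + 17 = 9$)
$R{\left(t \right)} = 9 \sqrt{t}$
$m = 233$ ($m = -9 + \left(\left(97 + 77\right) + 68\right) = -9 + \left(174 + 68\right) = -9 + 242 = 233$)
$G{\left(h \right)} = -42$ ($G{\left(h \right)} = -33 - \left(4 - 1\right)^{2} = -33 - 3^{2} = -33 - 9 = -42$)
$\frac{G{\left(m \right)}}{R{\left(142 \right)}} = - \frac{42}{9 \sqrt{142}} = - 42 \frac{\sqrt{142}}{1278} = - \frac{7 \sqrt{142}}{213}$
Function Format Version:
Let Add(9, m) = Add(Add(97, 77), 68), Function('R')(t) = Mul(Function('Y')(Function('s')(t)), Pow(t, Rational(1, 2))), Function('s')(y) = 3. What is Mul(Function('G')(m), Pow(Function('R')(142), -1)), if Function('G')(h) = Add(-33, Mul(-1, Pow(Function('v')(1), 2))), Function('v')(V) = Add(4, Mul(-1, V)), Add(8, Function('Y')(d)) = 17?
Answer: Mul(Rational(-7, 213), Pow(142, Rational(1, 2))) ≈ -0.39162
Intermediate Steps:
Function('Y')(d) = 9 (Function('Y')(d) = Add(-8, 17) = 9)
Function('R')(t) = Mul(9, Pow(t, Rational(1, 2)))
m = 233 (m = Add(-9, Add(Add(97, 77), 68)) = Add(-9, Add(174, 68)) = Add(-9, 242) = 233)
Function('G')(h) = -42 (Function('G')(h) = Add(-33, Mul(-1, Pow(Add(4, Mul(-1, 1)), 2))) = Add(-33, Mul(-1, Pow(Add(4, -1), 2))) = Add(-33, Mul(-1, Pow(3, 2))) = Add(-33, Mul(-1, 9)) = Add(-33, -9) = -42)
Mul(Function('G')(m), Pow(Function('R')(142), -1)) = Mul(-42, Pow(Mul(9, Pow(142, Rational(1, 2))), -1)) = Mul(-42, Mul(Rational(1, 1278), Pow(142, Rational(1, 2)))) = Mul(Rational(-7, 213), Pow(142, Rational(1, 2)))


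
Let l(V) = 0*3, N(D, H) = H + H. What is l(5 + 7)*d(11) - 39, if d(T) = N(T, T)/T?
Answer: -39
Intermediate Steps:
N(D, H) = 2*H
d(T) = 2 (d(T) = (2*T)/T = 2)
l(V) = 0
l(5 + 7)*d(11) - 39 = 0*2 - 39 = 0 - 39 = -39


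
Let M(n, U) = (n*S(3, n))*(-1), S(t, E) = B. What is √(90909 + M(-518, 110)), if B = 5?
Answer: 19*√259 ≈ 305.78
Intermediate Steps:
S(t, E) = 5
M(n, U) = -5*n (M(n, U) = (n*5)*(-1) = (5*n)*(-1) = -5*n)
√(90909 + M(-518, 110)) = √(90909 - 5*(-518)) = √(90909 + 2590) = √93499 = 19*√259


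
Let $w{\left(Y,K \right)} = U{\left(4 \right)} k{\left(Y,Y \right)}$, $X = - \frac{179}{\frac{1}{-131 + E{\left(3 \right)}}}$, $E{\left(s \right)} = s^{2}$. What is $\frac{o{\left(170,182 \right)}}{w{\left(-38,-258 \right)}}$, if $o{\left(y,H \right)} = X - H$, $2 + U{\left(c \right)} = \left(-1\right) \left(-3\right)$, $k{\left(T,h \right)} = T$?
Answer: $- \frac{10828}{19} \approx -569.89$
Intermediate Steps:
$U{\left(c \right)} = 1$ ($U{\left(c \right)} = -2 - -3 = -2 + 3 = 1$)
$X = 21838$ ($X = - \frac{179}{\frac{1}{-131 + 3^{2}}} = - \frac{179}{\frac{1}{-131 + 9}} = - \frac{179}{\frac{1}{-122}} = - \frac{179}{- \frac{1}{122}} = \left(-179\right) \left(-122\right) = 21838$)
$w{\left(Y,K \right)} = Y$ ($w{\left(Y,K \right)} = 1 Y = Y$)
$o{\left(y,H \right)} = 21838 - H$
$\frac{o{\left(170,182 \right)}}{w{\left(-38,-258 \right)}} = \frac{21838 - 182}{-38} = \left(21838 - 182\right) \left(- \frac{1}{38}\right) = 21656 \left(- \frac{1}{38}\right) = - \frac{10828}{19}$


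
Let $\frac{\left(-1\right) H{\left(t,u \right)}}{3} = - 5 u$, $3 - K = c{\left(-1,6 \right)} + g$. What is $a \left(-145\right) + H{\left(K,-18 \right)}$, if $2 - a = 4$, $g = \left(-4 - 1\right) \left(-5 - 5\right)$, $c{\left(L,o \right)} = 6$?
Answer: $20$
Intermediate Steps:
$g = 50$ ($g = \left(-5\right) \left(-10\right) = 50$)
$a = -2$ ($a = 2 - 4 = -2$)
$K = -53$ ($K = 3 - \left(6 + 50\right) = 3 - 56 = -53$)
$H{\left(t,u \right)} = 15 u$ ($H{\left(t,u \right)} = - 3 \left(- 5 u\right) = 15 u$)
$a \left(-145\right) + H{\left(K,-18 \right)} = \left(-2\right) \left(-145\right) + 15 \left(-18\right) = 290 - 270 = 20$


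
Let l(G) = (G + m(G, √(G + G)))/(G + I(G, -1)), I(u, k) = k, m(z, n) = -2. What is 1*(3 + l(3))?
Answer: 7/2 ≈ 3.5000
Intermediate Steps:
l(G) = (-2 + G)/(-1 + G) (l(G) = (G - 2)/(G - 1) = (-2 + G)/(-1 + G))
1*(3 + l(3)) = 1*(3 + (-2 + 3)/(-1 + 3)) = 1*(3 + 1/2) = 1*(3 + (½)*1) = 1*(3 + ½) = 1*(7/2) = 7/2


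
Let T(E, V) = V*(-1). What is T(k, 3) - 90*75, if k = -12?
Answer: -6753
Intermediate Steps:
T(E, V) = -V
T(k, 3) - 90*75 = -1*3 - 90*75 = -3 - 6750 = -6753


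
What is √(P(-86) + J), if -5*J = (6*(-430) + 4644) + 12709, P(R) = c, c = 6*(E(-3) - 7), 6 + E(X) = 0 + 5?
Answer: I*√75065/5 ≈ 54.796*I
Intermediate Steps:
E(X) = -1 (E(X) = -6 + (0 + 5) = -6 + 5 = -1)
c = -48 (c = 6*(-1 - 7) = 6*(-8) = -48)
P(R) = -48
J = -14773/5 (J = -((6*(-430) + 4644) + 12709)/5 = -((-2580 + 4644) + 12709)/5 = -(2064 + 12709)/5 = -⅕*14773 = -14773/5 ≈ -2954.6)
√(P(-86) + J) = √(-48 - 14773/5) = √(-15013/5) = I*√75065/5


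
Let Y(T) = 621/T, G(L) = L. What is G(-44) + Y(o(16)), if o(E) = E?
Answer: -83/16 ≈ -5.1875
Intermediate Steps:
G(-44) + Y(o(16)) = -44 + 621/16 = -83/16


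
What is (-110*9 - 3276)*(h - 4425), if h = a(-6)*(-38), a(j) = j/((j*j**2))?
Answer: 18881553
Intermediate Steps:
a(j) = j**(-2) (a(j) = j/(j**3) = j/j**3 = j**(-2))
h = -19/18 (h = -38/(-6)**2 = (1/36)*(-38) = -19/18 ≈ -1.0556)
(-110*9 - 3276)*(h - 4425) = (-110*9 - 3276)*(-19/18 - 4425) = (-990 - 3276)*(-79669/18) = -4266*(-79669/18) = 18881553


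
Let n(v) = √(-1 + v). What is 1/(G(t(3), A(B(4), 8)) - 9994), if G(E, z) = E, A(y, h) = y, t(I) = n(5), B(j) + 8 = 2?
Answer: -1/9992 ≈ -0.00010008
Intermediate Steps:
B(j) = -6 (B(j) = -8 + 2 = -6)
t(I) = 2 (t(I) = √(-1 + 5) = √4 = 2)
1/(G(t(3), A(B(4), 8)) - 9994) = 1/(2 - 9994) = 1/(-9992) = -1/9992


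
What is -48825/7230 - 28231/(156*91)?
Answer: -4272523/488748 ≈ -8.7418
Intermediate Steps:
-48825/7230 - 28231/(156*91) = -48825*1/7230 - 28231/14196 = -3255/482 - 28231*1/14196 = -3255/482 - 4033/2028 = -4272523/488748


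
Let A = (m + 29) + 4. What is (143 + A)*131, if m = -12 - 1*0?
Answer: 21484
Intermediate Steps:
m = -12 (m = -12 + 0 = -12)
A = 21 (A = (-12 + 29) + 4 = 17 + 4 = 21)
(143 + A)*131 = (143 + 21)*131 = 164*131 = 21484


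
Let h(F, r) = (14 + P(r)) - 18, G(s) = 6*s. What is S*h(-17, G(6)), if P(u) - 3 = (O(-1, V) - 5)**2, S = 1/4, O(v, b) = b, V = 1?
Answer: 15/4 ≈ 3.7500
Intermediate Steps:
S = 1/4 ≈ 0.25000
P(u) = 19 (P(u) = 3 + (1 - 5)**2 = 3 + (-4)**2 = 3 + 16 = 19)
h(F, r) = 15 (h(F, r) = (14 + 19) - 18 = 33 - 18 = 15)
S*h(-17, G(6)) = (1/4)*15 = 15/4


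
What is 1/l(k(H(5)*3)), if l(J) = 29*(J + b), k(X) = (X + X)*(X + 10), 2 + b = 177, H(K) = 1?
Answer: 1/7337 ≈ 0.00013630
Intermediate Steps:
b = 175 (b = -2 + 177 = 175)
k(X) = 2*X*(10 + X) (k(X) = (2*X)*(10 + X) = 2*X*(10 + X))
l(J) = 5075 + 29*J (l(J) = 29*(J + 175) = 29*(175 + J) = 5075 + 29*J)
1/l(k(H(5)*3)) = 1/(5075 + 29*(2*(1*3)*(10 + 1*3))) = 1/(5075 + 29*(2*3*(10 + 3))) = 1/(5075 + 29*(2*3*13)) = 1/(5075 + 29*78) = 1/(5075 + 2262) = 1/7337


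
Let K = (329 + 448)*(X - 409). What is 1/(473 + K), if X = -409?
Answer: -1/635113 ≈ -1.5745e-6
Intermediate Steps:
K = -635586 (K = (329 + 448)*(-409 - 409) = 777*(-818) = -635586)
1/(473 + K) = 1/(473 - 635586) = 1/(-635113) = -1/635113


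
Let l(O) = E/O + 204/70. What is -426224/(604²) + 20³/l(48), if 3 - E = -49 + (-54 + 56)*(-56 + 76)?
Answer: 25525318923/10100843 ≈ 2527.0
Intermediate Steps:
E = 12 (E = 3 - (-49 + (-54 + 56)*(-56 + 76)) = 3 - (-49 + 2*20) = 3 - (-49 + 40) = 3 - 1*(-9) = 3 + 9 = 12)
l(O) = 102/35 + 12/O (l(O) = 12/O + 204/70 = 12/O + 204*(1/70) = 12/O + 102/35 = 102/35 + 12/O)
-426224/(604²) + 20³/l(48) = -426224/(604²) + 20³/(102/35 + 12/48) = -426224/364816 + 8000/(102/35 + 12*(1/48)) = -426224*1/364816 + 8000/(102/35 + ¼) = -26639/22801 + 8000/(443/140) = -26639/22801 + 8000*(140/443) = -26639/22801 + 1120000/443 = 25525318923/10100843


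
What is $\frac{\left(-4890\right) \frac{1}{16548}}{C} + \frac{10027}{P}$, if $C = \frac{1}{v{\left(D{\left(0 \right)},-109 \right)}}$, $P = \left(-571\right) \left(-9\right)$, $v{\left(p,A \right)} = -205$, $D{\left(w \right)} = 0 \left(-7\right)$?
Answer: $\frac{886252891}{14173362} \approx 62.529$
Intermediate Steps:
$D{\left(w \right)} = 0$
$P = 5139$
$C = - \frac{1}{205}$ ($C = \frac{1}{-205} = - \frac{1}{205} \approx -0.0048781$)
$\frac{\left(-4890\right) \frac{1}{16548}}{C} + \frac{10027}{P} = \frac{\left(-4890\right) \frac{1}{16548}}{- \frac{1}{205}} + \frac{10027}{5139} = \left(-4890\right) \frac{1}{16548} \left(-205\right) + 10027 \cdot \frac{1}{5139} = \left(- \frac{815}{2758}\right) \left(-205\right) + \frac{10027}{5139} = \frac{167075}{2758} + \frac{10027}{5139} = \frac{886252891}{14173362}$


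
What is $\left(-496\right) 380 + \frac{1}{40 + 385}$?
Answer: $- \frac{80103999}{425} \approx -1.8848 \cdot 10^{5}$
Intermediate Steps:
$\left(-496\right) 380 + \frac{1}{40 + 385} = -188480 + \frac{1}{425} = - \frac{80103999}{425}$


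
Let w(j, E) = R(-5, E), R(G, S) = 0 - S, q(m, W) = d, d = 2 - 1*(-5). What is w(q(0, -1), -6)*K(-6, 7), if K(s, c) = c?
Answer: 42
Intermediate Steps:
d = 7 (d = 2 + 5 = 7)
q(m, W) = 7
R(G, S) = -S
w(j, E) = -E
w(q(0, -1), -6)*K(-6, 7) = -1*(-6)*7 = 6*7 = 42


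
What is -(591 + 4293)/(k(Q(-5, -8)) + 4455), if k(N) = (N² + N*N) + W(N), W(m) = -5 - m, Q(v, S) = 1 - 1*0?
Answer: -4884/4451 ≈ -1.0973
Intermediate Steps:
Q(v, S) = 1 (Q(v, S) = 1 + 0 = 1)
k(N) = -5 - N + 2*N² (k(N) = (N² + N*N) + (-5 - N) = (N² + N²) + (-5 - N) = 2*N² + (-5 - N) = -5 - N + 2*N²)
-(591 + 4293)/(k(Q(-5, -8)) + 4455) = -(591 + 4293)/((-5 - 1*1 + 2*1²) + 4455) = -4884/((-5 - 1 + 2*1) + 4455) = -4884/((-5 - 1 + 2) + 4455) = -4884/(-4 + 4455) = -4884/4451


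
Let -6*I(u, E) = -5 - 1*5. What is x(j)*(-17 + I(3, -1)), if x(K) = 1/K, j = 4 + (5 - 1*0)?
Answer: -46/27 ≈ -1.7037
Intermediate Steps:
j = 9 (j = 4 + (5 + 0) = 4 + 5 = 9)
I(u, E) = 5/3 (I(u, E) = -(-5 - 1*5)/6 = -(-5 - 5)/6 = -⅙*(-10) = 5/3)
x(j)*(-17 + I(3, -1)) = (-17 + 5/3)/9 = (⅑)*(-46/3) = -46/27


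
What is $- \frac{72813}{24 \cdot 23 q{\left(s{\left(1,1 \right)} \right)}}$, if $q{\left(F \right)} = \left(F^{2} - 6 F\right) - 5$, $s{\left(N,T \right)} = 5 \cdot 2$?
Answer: $- \frac{24271}{6440} \approx -3.7688$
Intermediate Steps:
$s{\left(N,T \right)} = 10$
$q{\left(F \right)} = -5 + F^{2} - 6 F$
$- \frac{72813}{24 \cdot 23 q{\left(s{\left(1,1 \right)} \right)}} = - \frac{72813}{24 \cdot 23 \left(-5 + 10^{2} - 60\right)} = - \frac{72813}{552 \left(-5 + 100 - 60\right)} = - \frac{72813}{552 \cdot 35} = - \frac{72813}{19320} = \left(-72813\right) \frac{1}{19320} = - \frac{24271}{6440}$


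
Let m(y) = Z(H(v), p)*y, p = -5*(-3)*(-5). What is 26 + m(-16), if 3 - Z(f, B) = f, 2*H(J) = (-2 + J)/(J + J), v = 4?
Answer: -20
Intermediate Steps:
H(J) = (-2 + J)/(4*J) (H(J) = ((-2 + J)/(J + J))/2 = ((-2 + J)/((2*J)))/2 = ((-2 + J)*(1/(2*J)))/2 = ((-2 + J)/(2*J))/2 = (-2 + J)/(4*J))
p = -75 (p = 15*(-5) = -75)
Z(f, B) = 3 - f
m(y) = 23*y/8 (m(y) = (3 - (-2 + 4)/(4*4))*y = (3 - 2/(4*4))*y = (3 - 1*1/8)*y = (3 - 1/8)*y = 23*y/8)
26 + m(-16) = 26 + (23/8)*(-16) = 26 - 46 = -20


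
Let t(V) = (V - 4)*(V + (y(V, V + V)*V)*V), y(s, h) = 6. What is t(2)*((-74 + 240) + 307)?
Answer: -24596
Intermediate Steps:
t(V) = (-4 + V)*(V + 6*V**2) (t(V) = (V - 4)*(V + (6*V)*V) = (-4 + V)*(V + 6*V**2))
t(2)*((-74 + 240) + 307) = (2*(-4 - 23*2 + 6*2**2))*((-74 + 240) + 307) = (2*(-4 - 46 + 6*4))*(166 + 307) = (2*(-4 - 46 + 24))*473 = (2*(-26))*473 = -52*473 = -24596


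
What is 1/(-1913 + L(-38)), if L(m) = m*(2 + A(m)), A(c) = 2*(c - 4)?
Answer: 1/1203 ≈ 0.00083125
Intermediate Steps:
A(c) = -8 + 2*c (A(c) = 2*(-4 + c) = -8 + 2*c)
L(m) = m*(-6 + 2*m) (L(m) = m*(2 + (-8 + 2*m)) = m*(-6 + 2*m))
1/(-1913 + L(-38)) = 1/(-1913 + 2*(-38)*(-3 - 38)) = 1/(-1913 + 2*(-38)*(-41)) = 1/(-1913 + 3116) = 1/1203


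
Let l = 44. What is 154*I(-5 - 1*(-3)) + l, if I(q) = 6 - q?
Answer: 1276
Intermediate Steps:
154*I(-5 - 1*(-3)) + l = 154*(6 - (-5 - 1*(-3))) + 44 = 154*(6 - (-5 + 3)) + 44 = 154*(6 - 1*(-2)) + 44 = 154*(6 + 2) + 44 = 154*8 + 44 = 1232 + 44 = 1276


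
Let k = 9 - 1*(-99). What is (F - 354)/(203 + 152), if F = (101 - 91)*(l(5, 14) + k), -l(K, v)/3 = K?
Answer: 576/355 ≈ 1.6225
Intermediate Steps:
l(K, v) = -3*K
k = 108 (k = 9 + 99 = 108)
F = 930 (F = (101 - 91)*(-3*5 + 108) = 10*(-15 + 108) = 10*93 = 930)
(F - 354)/(203 + 152) = (930 - 354)/(203 + 152) = 576/355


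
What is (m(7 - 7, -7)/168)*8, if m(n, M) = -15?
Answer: -5/7 ≈ -0.71429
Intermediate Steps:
(m(7 - 7, -7)/168)*8 = -15/168*8 = -15*1/168*8 = -5/56*8 = -5/7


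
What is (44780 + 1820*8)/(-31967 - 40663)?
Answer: -1978/2421 ≈ -0.81702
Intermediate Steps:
(44780 + 1820*8)/(-31967 - 40663) = (44780 + 14560)/(-72630) = 59340*(-1/72630) = -1978/2421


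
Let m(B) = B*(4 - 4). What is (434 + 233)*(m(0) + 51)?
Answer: 34017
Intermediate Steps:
m(B) = 0 (m(B) = B*0 = 0)
(434 + 233)*(m(0) + 51) = (434 + 233)*(0 + 51) = 667*51 = 34017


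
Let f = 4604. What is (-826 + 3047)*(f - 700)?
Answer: 8670784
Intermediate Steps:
(-826 + 3047)*(f - 700) = (-826 + 3047)*(4604 - 700) = 2221*3904 = 8670784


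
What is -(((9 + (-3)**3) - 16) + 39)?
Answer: -5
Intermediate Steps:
-(((9 + (-3)**3) - 16) + 39) = -(((9 - 27) - 16) + 39) = -((-18 - 16) + 39) = -(-34 + 39) = -1*5 = -5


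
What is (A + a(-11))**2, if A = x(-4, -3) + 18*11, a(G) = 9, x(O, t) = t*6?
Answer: 35721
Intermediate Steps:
x(O, t) = 6*t
A = 180 (A = 6*(-3) + 18*11 = -18 + 198 = 180)
(A + a(-11))**2 = (180 + 9)**2 = 189**2 = 35721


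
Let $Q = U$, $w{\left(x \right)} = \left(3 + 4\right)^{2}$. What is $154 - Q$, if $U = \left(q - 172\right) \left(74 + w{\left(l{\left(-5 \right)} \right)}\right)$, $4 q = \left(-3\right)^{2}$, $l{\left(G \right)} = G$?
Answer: $\frac{84133}{4} \approx 21033.0$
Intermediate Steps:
$w{\left(x \right)} = 49$ ($w{\left(x \right)} = 7^{2} = 49$)
$q = \frac{9}{4}$ ($q = \frac{\left(-3\right)^{2}}{4} = \frac{1}{4} \cdot 9 = \frac{9}{4} \approx 2.25$)
$U = - \frac{83517}{4}$ ($U = \left(\frac{9}{4} - 172\right) \left(74 + 49\right) = \left(- \frac{679}{4}\right) 123 = - \frac{83517}{4} \approx -20879.0$)
$Q = - \frac{83517}{4} \approx -20879.0$
$154 - Q = 154 - - \frac{83517}{4} = 154 + \frac{83517}{4} = \frac{84133}{4}$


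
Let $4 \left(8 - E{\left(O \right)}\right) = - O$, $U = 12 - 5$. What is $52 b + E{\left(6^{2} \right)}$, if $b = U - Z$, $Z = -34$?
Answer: $2149$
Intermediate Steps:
$U = 7$ ($U = 12 - 5 = 7$)
$E{\left(O \right)} = 8 + \frac{O}{4}$ ($E{\left(O \right)} = 8 - \frac{\left(-1\right) O}{4} = 8 + \frac{O}{4}$)
$b = 41$ ($b = 7 - -34 = 7 + 34 = 41$)
$52 b + E{\left(6^{2} \right)} = 52 \cdot 41 + \left(8 + \frac{6^{2}}{4}\right) = 2132 + \left(8 + \frac{1}{4} \cdot 36\right) = 2132 + \left(8 + 9\right) = 2132 + 17 = 2149$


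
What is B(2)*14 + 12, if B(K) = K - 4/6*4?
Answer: 8/3 ≈ 2.6667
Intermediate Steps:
B(K) = -8/3 + K (B(K) = K - 4*⅙*4 = K - ⅔*4 = K - 8/3 = -8/3 + K)
B(2)*14 + 12 = (-8/3 + 2)*14 + 12 = -⅔*14 + 12 = -28/3 + 12 = 8/3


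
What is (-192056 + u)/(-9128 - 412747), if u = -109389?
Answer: 60289/84375 ≈ 0.71454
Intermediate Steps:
(-192056 + u)/(-9128 - 412747) = (-192056 - 109389)/(-9128 - 412747) = -301445/(-421875) = -301445*(-1/421875) = 60289/84375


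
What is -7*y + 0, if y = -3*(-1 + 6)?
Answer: 105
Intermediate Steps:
y = -15 (y = -3*5 = -15)
-7*y + 0 = -7*(-15) + 0 = 105 + 0 = 105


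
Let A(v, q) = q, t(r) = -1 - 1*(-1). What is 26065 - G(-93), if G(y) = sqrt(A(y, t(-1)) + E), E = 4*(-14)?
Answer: 26065 - 2*I*sqrt(14) ≈ 26065.0 - 7.4833*I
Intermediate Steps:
t(r) = 0 (t(r) = -1 + 1 = 0)
E = -56
G(y) = 2*I*sqrt(14) (G(y) = sqrt(0 - 56) = sqrt(-56) = 2*I*sqrt(14))
26065 - G(-93) = 26065 - 2*I*sqrt(14)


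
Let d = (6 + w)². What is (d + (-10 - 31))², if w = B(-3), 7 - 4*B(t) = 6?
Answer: 961/256 ≈ 3.7539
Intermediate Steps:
B(t) = ¼ (B(t) = 7/4 - ¼*6 = 7/4 - 3/2 = ¼)
w = ¼ ≈ 0.25000
d = 625/16 (d = (6 + ¼)² = (25/4)² = 625/16 ≈ 39.063)
(d + (-10 - 31))² = (625/16 + (-10 - 31))² = (625/16 - 41)² = (-31/16)² = 961/256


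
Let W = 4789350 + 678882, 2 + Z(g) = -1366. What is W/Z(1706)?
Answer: -227843/57 ≈ -3997.2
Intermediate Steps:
Z(g) = -1368 (Z(g) = -2 - 1366 = -1368)
W = 5468232
W/Z(1706) = 5468232/(-1368) = 5468232*(-1/1368) = -227843/57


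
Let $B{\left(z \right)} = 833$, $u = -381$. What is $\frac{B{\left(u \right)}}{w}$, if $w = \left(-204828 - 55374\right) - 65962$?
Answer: $- \frac{833}{326164} \approx -0.0025539$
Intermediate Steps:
$w = -326164$ ($w = -260202 - 65962 = -326164$)
$\frac{B{\left(u \right)}}{w} = \frac{833}{-326164} = 833 \left(- \frac{1}{326164}\right) = - \frac{833}{326164}$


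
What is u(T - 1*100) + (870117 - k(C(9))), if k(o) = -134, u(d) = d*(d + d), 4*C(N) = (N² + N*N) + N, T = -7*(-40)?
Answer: 935051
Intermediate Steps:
T = 280
C(N) = N²/2 + N/4 (C(N) = ((N² + N*N) + N)/4 = ((N² + N²) + N)/4 = (2*N² + N)/4 = (N + 2*N²)/4 = N²/2 + N/4)
u(d) = 2*d² (u(d) = d*(2*d) = 2*d²)
u(T - 1*100) + (870117 - k(C(9))) = 2*(280 - 1*100)² + (870117 - 1*(-134)) = 2*(280 - 100)² + (870117 + 134) = 2*180² + 870251 = 2*32400 + 870251 = 64800 + 870251 = 935051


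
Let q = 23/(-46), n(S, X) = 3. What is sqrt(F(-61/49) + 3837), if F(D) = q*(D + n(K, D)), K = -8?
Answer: sqrt(187970)/7 ≈ 61.936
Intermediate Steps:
q = -1/2 (q = 23*(-1/46) = -1/2 ≈ -0.50000)
F(D) = -3/2 - D/2 (F(D) = -(D + 3)/2 = -(3 + D)/2 = -3/2 - D/2)
sqrt(F(-61/49) + 3837) = sqrt((-3/2 - (-61)/(2*49)) + 3837) = sqrt((-3/2 - 1/2*(-61/49)) + 3837) = sqrt((-3/2 + 61/98) + 3837) = sqrt(-43/49 + 3837) = sqrt(187970/49) = sqrt(187970)/7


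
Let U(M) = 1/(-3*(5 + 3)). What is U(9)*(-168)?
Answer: 7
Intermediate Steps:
U(M) = -1/24 (U(M) = 1/(-3*8) = 1/(-24) = -1/24)
U(9)*(-168) = -1/24*(-168) = 7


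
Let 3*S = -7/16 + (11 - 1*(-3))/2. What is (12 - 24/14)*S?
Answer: 45/2 ≈ 22.500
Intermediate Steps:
S = 35/16 (S = (-7/16 + (11 - 1*(-3))/2)/3 = (-7*1/16 + (11 + 3)*(1/2))/3 = (-7/16 + 14*(1/2))/3 = (-7/16 + 7)/3 = (1/3)*(105/16) = 35/16 ≈ 2.1875)
(12 - 24/14)*S = (12 - 24/14)*(35/16) = (12 - 24*1/14)*(35/16) = (12 - 12/7)*(35/16) = (72/7)*(35/16) = 45/2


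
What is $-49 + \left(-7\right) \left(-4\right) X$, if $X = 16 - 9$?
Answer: $147$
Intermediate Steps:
$X = 7$ ($X = 16 - 9 = 7$)
$-49 + \left(-7\right) \left(-4\right) X = -49 + \left(-7\right) \left(-4\right) 7 = -49 + 28 \cdot 7 = -49 + 196 = 147$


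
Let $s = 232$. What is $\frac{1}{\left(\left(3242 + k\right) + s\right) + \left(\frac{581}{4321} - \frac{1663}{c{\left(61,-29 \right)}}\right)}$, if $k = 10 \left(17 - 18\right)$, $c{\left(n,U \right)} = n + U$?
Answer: $\frac{138272}{471806977} \approx 0.00029307$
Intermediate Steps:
$c{\left(n,U \right)} = U + n$
$k = -10$ ($k = 10 \left(-1\right) = -10$)
$\frac{1}{\left(\left(3242 + k\right) + s\right) + \left(\frac{581}{4321} - \frac{1663}{c{\left(61,-29 \right)}}\right)} = \frac{1}{\left(\left(3242 - 10\right) + 232\right) + \left(\frac{581}{4321} - \frac{1663}{-29 + 61}\right)} = \frac{1}{\left(3232 + 232\right) + \left(581 \cdot \frac{1}{4321} - \frac{1663}{32}\right)} = \frac{1}{3464 + \left(\frac{581}{4321} - \frac{1663}{32}\right)} = \frac{1}{3464 - \frac{7167231}{138272}} = \frac{1}{\frac{471806977}{138272}} = \frac{138272}{471806977}$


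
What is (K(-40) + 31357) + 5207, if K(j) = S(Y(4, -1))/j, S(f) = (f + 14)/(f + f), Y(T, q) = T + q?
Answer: 8775343/240 ≈ 36564.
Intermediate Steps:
S(f) = (14 + f)/(2*f) (S(f) = (14 + f)/((2*f)) = (14 + f)*(1/(2*f)) = (14 + f)/(2*f))
K(j) = 17/(6*j) (K(j) = ((14 + (4 - 1))/(2*(4 - 1)))/j = ((½)*(14 + 3)/3)/j = ((½)*(⅓)*17)/j = 17/(6*j))
(K(-40) + 31357) + 5207 = ((17/6)/(-40) + 31357) + 5207 = ((17/6)*(-1/40) + 31357) + 5207 = (-17/240 + 31357) + 5207 = 7525663/240 + 5207 = 8775343/240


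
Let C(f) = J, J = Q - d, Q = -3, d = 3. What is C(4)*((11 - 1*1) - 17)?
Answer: 42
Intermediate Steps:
J = -6 (J = -3 - 1*3 = -3 - 3 = -6)
C(f) = -6
C(4)*((11 - 1*1) - 17) = -6*((11 - 1*1) - 17) = -6*((11 - 1) - 17) = -6*(10 - 17) = -6*(-7) = 42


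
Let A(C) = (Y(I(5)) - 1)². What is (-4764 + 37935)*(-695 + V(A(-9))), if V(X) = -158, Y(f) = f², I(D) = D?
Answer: -28294863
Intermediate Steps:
A(C) = 576 (A(C) = (5² - 1)² = (25 - 1)² = 24² = 576)
(-4764 + 37935)*(-695 + V(A(-9))) = (-4764 + 37935)*(-695 - 158) = 33171*(-853) = -28294863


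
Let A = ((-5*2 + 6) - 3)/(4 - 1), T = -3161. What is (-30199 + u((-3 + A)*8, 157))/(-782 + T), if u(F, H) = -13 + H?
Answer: 30055/3943 ≈ 7.6224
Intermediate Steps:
A = -7/3 (A = ((-10 + 6) - 3)/3 = (-4 - 3)*(1/3) = -7*1/3 = -7/3 ≈ -2.3333)
(-30199 + u((-3 + A)*8, 157))/(-782 + T) = (-30199 + (-13 + 157))/(-782 - 3161) = (-30199 + 144)/(-3943) = -30055*(-1/3943) = 30055/3943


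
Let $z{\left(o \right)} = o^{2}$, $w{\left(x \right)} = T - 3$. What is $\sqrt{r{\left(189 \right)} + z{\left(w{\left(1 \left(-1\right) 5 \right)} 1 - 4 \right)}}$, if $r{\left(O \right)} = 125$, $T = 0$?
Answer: $\sqrt{174} \approx 13.191$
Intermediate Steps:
$w{\left(x \right)} = -3$ ($w{\left(x \right)} = 0 - 3 = -3$)
$\sqrt{r{\left(189 \right)} + z{\left(w{\left(1 \left(-1\right) 5 \right)} 1 - 4 \right)}} = \sqrt{125 + \left(\left(-3\right) 1 - 4\right)^{2}} = \sqrt{125 + \left(-3 - 4\right)^{2}} = \sqrt{125 + \left(-7\right)^{2}} = \sqrt{125 + 49} = \sqrt{174}$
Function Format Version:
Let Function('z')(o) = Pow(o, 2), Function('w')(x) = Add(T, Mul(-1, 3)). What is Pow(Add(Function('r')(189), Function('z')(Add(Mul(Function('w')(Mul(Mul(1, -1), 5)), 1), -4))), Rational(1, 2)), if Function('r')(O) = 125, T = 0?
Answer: Pow(174, Rational(1, 2)) ≈ 13.191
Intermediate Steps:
Function('w')(x) = -3 (Function('w')(x) = Add(0, Mul(-1, 3)) = Add(0, -3) = -3)
Pow(Add(Function('r')(189), Function('z')(Add(Mul(Function('w')(Mul(Mul(1, -1), 5)), 1), -4))), Rational(1, 2)) = Pow(Add(125, Pow(Add(Mul(-3, 1), -4), 2)), Rational(1, 2)) = Pow(Add(125, Pow(Add(-3, -4), 2)), Rational(1, 2)) = Pow(Add(125, Pow(-7, 2)), Rational(1, 2)) = Pow(Add(125, 49), Rational(1, 2)) = Pow(174, Rational(1, 2))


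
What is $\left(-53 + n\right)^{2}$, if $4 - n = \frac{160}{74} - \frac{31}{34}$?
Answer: $\frac{3996136225}{1582564} \approx 2525.1$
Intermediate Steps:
$n = \frac{3459}{1258}$ ($n = 4 - \left(\frac{160}{74} - \frac{31}{34}\right) = 4 - \left(160 \cdot \frac{1}{74} - \frac{31}{34}\right) = 4 - \left(\frac{80}{37} - \frac{31}{34}\right) = 4 - \frac{1573}{1258} = \frac{3459}{1258} \approx 2.7496$)
$\left(-53 + n\right)^{2} = \left(-53 + \frac{3459}{1258}\right)^{2} = \left(- \frac{63215}{1258}\right)^{2} = \frac{3996136225}{1582564}$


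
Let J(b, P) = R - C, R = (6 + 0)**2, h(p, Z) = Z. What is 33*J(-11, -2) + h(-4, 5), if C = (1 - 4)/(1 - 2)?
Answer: 1094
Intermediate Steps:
C = 3 (C = -3/(-1) = -3*(-1) = 3)
R = 36 (R = 6**2 = 36)
J(b, P) = 33 (J(b, P) = 36 - 1*3 = 36 - 3 = 33)
33*J(-11, -2) + h(-4, 5) = 33*33 + 5 = 1089 + 5 = 1094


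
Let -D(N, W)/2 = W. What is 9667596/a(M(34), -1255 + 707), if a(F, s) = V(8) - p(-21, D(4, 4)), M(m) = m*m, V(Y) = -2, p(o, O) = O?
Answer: 1611266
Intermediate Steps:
D(N, W) = -2*W
M(m) = m**2
a(F, s) = 6 (a(F, s) = -2 - (-2)*4 = -2 - 1*(-8) = -2 + 8 = 6)
9667596/a(M(34), -1255 + 707) = 9667596/6 = 9667596*(1/6) = 1611266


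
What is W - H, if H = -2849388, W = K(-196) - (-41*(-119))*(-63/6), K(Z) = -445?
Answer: 5800345/2 ≈ 2.9002e+6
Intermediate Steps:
W = 101569/2 (W = -445 - (-41*(-119))*(-63/6) = -445 - 4879*(-63*⅙) = -445 - 4879*(-21)/2 = -445 - 1*(-102459/2) = -445 + 102459/2 = 101569/2 ≈ 50785.)
W - H = 101569/2 - 1*(-2849388) = 101569/2 + 2849388 = 5800345/2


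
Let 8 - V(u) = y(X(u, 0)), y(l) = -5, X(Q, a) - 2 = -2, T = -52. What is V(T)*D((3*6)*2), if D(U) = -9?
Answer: -117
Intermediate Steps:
X(Q, a) = 0 (X(Q, a) = 2 - 2 = 0)
V(u) = 13 (V(u) = 8 - 1*(-5) = 8 + 5 = 13)
V(T)*D((3*6)*2) = 13*(-9) = -117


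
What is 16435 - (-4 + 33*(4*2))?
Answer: 16175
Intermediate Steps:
16435 - (-4 + 33*(4*2)) = 16435 - (-4 + 33*8) = 16435 - (-4 + 264) = 16435 - 1*260 = 16435 - 260 = 16175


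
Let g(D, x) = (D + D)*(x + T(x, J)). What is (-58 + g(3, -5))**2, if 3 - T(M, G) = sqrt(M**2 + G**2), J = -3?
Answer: 6124 + 840*sqrt(34) ≈ 11022.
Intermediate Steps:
T(M, G) = 3 - sqrt(G**2 + M**2) (T(M, G) = 3 - sqrt(M**2 + G**2) = 3 - sqrt(G**2 + M**2))
g(D, x) = 2*D*(3 + x - sqrt(9 + x**2)) (g(D, x) = (D + D)*(x + (3 - sqrt((-3)**2 + x**2))) = (2*D)*(x + (3 - sqrt(9 + x**2))) = (2*D)*(3 + x - sqrt(9 + x**2)) = 2*D*(3 + x - sqrt(9 + x**2)))
(-58 + g(3, -5))**2 = (-58 + 2*3*(3 - 5 - sqrt(9 + (-5)**2)))**2 = (-58 + 2*3*(3 - 5 - sqrt(9 + 25)))**2 = (-58 + 2*3*(3 - 5 - sqrt(34)))**2 = (-58 + 2*3*(-2 - sqrt(34)))**2 = (-58 + (-12 - 6*sqrt(34)))**2 = (-70 - 6*sqrt(34))**2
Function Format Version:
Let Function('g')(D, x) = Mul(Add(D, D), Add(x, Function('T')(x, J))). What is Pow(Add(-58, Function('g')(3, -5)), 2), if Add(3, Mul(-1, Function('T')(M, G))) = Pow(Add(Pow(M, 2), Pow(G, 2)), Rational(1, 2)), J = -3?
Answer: Add(6124, Mul(840, Pow(34, Rational(1, 2)))) ≈ 11022.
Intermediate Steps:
Function('T')(M, G) = Add(3, Mul(-1, Pow(Add(Pow(G, 2), Pow(M, 2)), Rational(1, 2)))) (Function('T')(M, G) = Add(3, Mul(-1, Pow(Add(Pow(M, 2), Pow(G, 2)), Rational(1, 2)))) = Add(3, Mul(-1, Pow(Add(Pow(G, 2), Pow(M, 2)), Rational(1, 2)))))
Function('g')(D, x) = Mul(2, D, Add(3, x, Mul(-1, Pow(Add(9, Pow(x, 2)), Rational(1, 2))))) (Function('g')(D, x) = Mul(Add(D, D), Add(x, Add(3, Mul(-1, Pow(Add(Pow(-3, 2), Pow(x, 2)), Rational(1, 2)))))) = Mul(Mul(2, D), Add(x, Add(3, Mul(-1, Pow(Add(9, Pow(x, 2)), Rational(1, 2)))))) = Mul(Mul(2, D), Add(3, x, Mul(-1, Pow(Add(9, Pow(x, 2)), Rational(1, 2))))) = Mul(2, D, Add(3, x, Mul(-1, Pow(Add(9, Pow(x, 2)), Rational(1, 2))))))
Pow(Add(-58, Function('g')(3, -5)), 2) = Pow(Add(-58, Mul(2, 3, Add(3, -5, Mul(-1, Pow(Add(9, Pow(-5, 2)), Rational(1, 2)))))), 2) = Pow(Add(-58, Mul(2, 3, Add(3, -5, Mul(-1, Pow(Add(9, 25), Rational(1, 2)))))), 2) = Pow(Add(-58, Mul(2, 3, Add(3, -5, Mul(-1, Pow(34, Rational(1, 2)))))), 2) = Pow(Add(-58, Mul(2, 3, Add(-2, Mul(-1, Pow(34, Rational(1, 2)))))), 2) = Pow(Add(-58, Add(-12, Mul(-6, Pow(34, Rational(1, 2))))), 2) = Pow(Add(-70, Mul(-6, Pow(34, Rational(1, 2)))), 2)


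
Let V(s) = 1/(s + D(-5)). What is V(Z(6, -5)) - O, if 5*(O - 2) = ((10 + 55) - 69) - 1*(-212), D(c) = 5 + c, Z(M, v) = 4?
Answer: -867/20 ≈ -43.350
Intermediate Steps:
V(s) = 1/s (V(s) = 1/(s + (5 - 5)) = 1/(s + 0) = 1/s)
O = 218/5 (O = 2 + (((10 + 55) - 69) - 1*(-212))/5 = 2 + ((65 - 69) + 212)/5 = 2 + (-4 + 212)/5 = 2 + (⅕)*208 = 2 + 208/5 = 218/5 ≈ 43.600)
V(Z(6, -5)) - O = 1/4 - 1*218/5 = ¼ - 218/5 = -867/20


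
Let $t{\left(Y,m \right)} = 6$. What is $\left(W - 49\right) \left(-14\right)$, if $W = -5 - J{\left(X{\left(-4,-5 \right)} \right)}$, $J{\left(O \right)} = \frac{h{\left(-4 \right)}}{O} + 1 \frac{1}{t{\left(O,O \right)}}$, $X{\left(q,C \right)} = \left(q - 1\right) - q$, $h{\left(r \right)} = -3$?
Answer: $\frac{2401}{3} \approx 800.33$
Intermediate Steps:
$X{\left(q,C \right)} = -1$ ($X{\left(q,C \right)} = \left(q - 1\right) - q = \left(-1 + q\right) - q = -1$)
$J{\left(O \right)} = \frac{1}{6} - \frac{3}{O}$ ($J{\left(O \right)} = - \frac{3}{O} + 1 \cdot \frac{1}{6} = - \frac{3}{O} + \frac{1}{6} = \frac{1}{6} - \frac{3}{O}$)
$W = - \frac{49}{6}$ ($W = -5 - \frac{-18 - 1}{6 \left(-1\right)} = -5 - \frac{1}{6} \left(-1\right) \left(-19\right) = -5 - \frac{19}{6} = - \frac{49}{6} \approx -8.1667$)
$\left(W - 49\right) \left(-14\right) = \left(- \frac{49}{6} - 49\right) \left(-14\right) = \left(- \frac{343}{6}\right) \left(-14\right) = \frac{2401}{3}$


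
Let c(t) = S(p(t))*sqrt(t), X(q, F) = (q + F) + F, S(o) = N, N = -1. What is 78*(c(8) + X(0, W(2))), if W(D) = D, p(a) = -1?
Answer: 312 - 156*sqrt(2) ≈ 91.383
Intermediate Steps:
S(o) = -1
X(q, F) = q + 2*F (X(q, F) = (F + q) + F = q + 2*F)
c(t) = -sqrt(t)
78*(c(8) + X(0, W(2))) = 78*(-sqrt(8) + (0 + 2*2)) = 78*(-2*sqrt(2) + (0 + 4)) = 78*(-2*sqrt(2) + 4) = 78*(4 - 2*sqrt(2)) = 312 - 156*sqrt(2)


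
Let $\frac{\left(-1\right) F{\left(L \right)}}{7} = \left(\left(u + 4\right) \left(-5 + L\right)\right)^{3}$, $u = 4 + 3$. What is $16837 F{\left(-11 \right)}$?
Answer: $642540867584$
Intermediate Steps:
$u = 7$
$F{\left(L \right)} = - 7 \left(-55 + 11 L\right)^{3}$ ($F{\left(L \right)} = - 7 \left(\left(7 + 4\right) \left(-5 + L\right)\right)^{3} = - 7 \left(11 \left(-5 + L\right)\right)^{3} = - 7 \left(-55 + 11 L\right)^{3}$)
$16837 F{\left(-11 \right)} = 16837 \left(- 9317 \left(-5 - 11\right)^{3}\right) = 16837 \left(- 9317 \left(-16\right)^{3}\right) = 16837 \left(\left(-9317\right) \left(-4096\right)\right) = 16837 \cdot 38162432 = 642540867584$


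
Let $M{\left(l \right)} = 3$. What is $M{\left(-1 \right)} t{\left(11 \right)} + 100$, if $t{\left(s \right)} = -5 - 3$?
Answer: $76$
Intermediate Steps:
$t{\left(s \right)} = -8$ ($t{\left(s \right)} = -5 - 3 = -8$)
$M{\left(-1 \right)} t{\left(11 \right)} + 100 = 3 \left(-8\right) + 100 = -24 + 100 = 76$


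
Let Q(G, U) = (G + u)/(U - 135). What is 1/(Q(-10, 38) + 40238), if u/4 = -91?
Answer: 97/3903460 ≈ 2.4850e-5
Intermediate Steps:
u = -364 (u = 4*(-91) = -364)
Q(G, U) = (-364 + G)/(-135 + U) (Q(G, U) = (G - 364)/(U - 135) = (-364 + G)/(-135 + U))
1/(Q(-10, 38) + 40238) = 1/((-364 - 10)/(-135 + 38) + 40238) = 1/(-374/(-97) + 40238) = 1/(-1/97*(-374) + 40238) = 1/(374/97 + 40238) = 1/(3903460/97) = 97/3903460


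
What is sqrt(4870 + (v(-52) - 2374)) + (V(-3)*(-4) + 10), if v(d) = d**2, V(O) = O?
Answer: 22 + 20*sqrt(13) ≈ 94.111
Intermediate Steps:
sqrt(4870 + (v(-52) - 2374)) + (V(-3)*(-4) + 10) = sqrt(4870 + ((-52)**2 - 2374)) + (-3*(-4) + 10) = sqrt(4870 + (2704 - 2374)) + (12 + 10) = sqrt(4870 + 330) + 22 = sqrt(5200) + 22 = 20*sqrt(13) + 22 = 22 + 20*sqrt(13)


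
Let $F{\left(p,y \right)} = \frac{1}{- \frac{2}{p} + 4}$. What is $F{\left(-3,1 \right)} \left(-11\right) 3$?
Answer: $- \frac{99}{14} \approx -7.0714$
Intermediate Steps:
$F{\left(p,y \right)} = \frac{1}{4 - \frac{2}{p}}$
$F{\left(-3,1 \right)} \left(-11\right) 3 = \frac{1}{2} \left(-3\right) \frac{1}{-1 + 2 \left(-3\right)} \left(-11\right) 3 = \frac{1}{2} \left(-3\right) \frac{1}{-1 - 6} \left(-11\right) 3 = \frac{1}{2} \left(-3\right) \frac{1}{-7} \left(-11\right) 3 = \frac{1}{2} \left(-3\right) \left(- \frac{1}{7}\right) \left(-11\right) 3 = \frac{3}{14} \left(-11\right) 3 = \left(- \frac{33}{14}\right) 3 = - \frac{99}{14}$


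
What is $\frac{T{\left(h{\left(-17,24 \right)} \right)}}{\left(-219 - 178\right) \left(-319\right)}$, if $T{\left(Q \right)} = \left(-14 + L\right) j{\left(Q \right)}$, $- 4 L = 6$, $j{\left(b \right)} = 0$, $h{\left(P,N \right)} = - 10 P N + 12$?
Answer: $0$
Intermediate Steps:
$h{\left(P,N \right)} = 12 - 10 N P$ ($h{\left(P,N \right)} = - 10 N P + 12 = 12 - 10 N P$)
$L = - \frac{3}{2}$ ($L = \left(- \frac{1}{4}\right) 6 = - \frac{3}{2} \approx -1.5$)
$T{\left(Q \right)} = 0$ ($T{\left(Q \right)} = \left(-14 - \frac{3}{2}\right) 0 = \left(- \frac{31}{2}\right) 0 = 0$)
$\frac{T{\left(h{\left(-17,24 \right)} \right)}}{\left(-219 - 178\right) \left(-319\right)} = \frac{0}{\left(-219 - 178\right) \left(-319\right)} = \frac{0}{\left(-397\right) \left(-319\right)} = \frac{0}{126643} = 0 \cdot \frac{1}{126643} = 0$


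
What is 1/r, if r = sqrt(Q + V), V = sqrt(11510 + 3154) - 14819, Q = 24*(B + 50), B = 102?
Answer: -I/sqrt(11171 - 2*sqrt(3666)) ≈ -0.0095131*I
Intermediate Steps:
Q = 3648 (Q = 24*(102 + 50) = 24*152 = 3648)
V = -14819 + 2*sqrt(3666) (V = sqrt(14664) - 14819 = 2*sqrt(3666) - 14819 = -14819 + 2*sqrt(3666) ≈ -14698.)
r = sqrt(-11171 + 2*sqrt(3666)) (r = sqrt(3648 + (-14819 + 2*sqrt(3666))) = sqrt(-11171 + 2*sqrt(3666)) ≈ 105.12*I)
1/r = 1/(sqrt(-11171 + 2*sqrt(3666))) = 1/sqrt(-11171 + 2*sqrt(3666))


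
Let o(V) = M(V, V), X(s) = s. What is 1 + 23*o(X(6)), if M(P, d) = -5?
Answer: -114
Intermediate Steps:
o(V) = -5
1 + 23*o(X(6)) = 1 + 23*(-5) = 1 - 115 = -114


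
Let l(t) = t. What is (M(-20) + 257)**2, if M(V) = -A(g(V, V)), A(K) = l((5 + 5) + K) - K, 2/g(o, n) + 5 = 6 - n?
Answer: 61009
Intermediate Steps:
g(o, n) = 2/(1 - n) (g(o, n) = 2/(-5 + (6 - n)) = 2/(1 - n))
A(K) = 10 (A(K) = ((5 + 5) + K) - K = (10 + K) - K = 10)
M(V) = -10 (M(V) = -1*10 = -10)
(M(-20) + 257)**2 = (-10 + 257)**2 = 247**2 = 61009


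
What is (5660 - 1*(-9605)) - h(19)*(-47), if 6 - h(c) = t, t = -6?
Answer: 15829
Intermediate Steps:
h(c) = 12 (h(c) = 6 - 1*(-6) = 6 + 6 = 12)
(5660 - 1*(-9605)) - h(19)*(-47) = (5660 - 1*(-9605)) - 12*(-47) = (5660 + 9605) - 1*(-564) = 15265 + 564 = 15829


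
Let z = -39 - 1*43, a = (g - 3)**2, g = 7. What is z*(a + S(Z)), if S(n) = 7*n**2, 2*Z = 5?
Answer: -9799/2 ≈ -4899.5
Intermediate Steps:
Z = 5/2 (Z = (1/2)*5 = 5/2 ≈ 2.5000)
a = 16 (a = (7 - 3)**2 = 4**2 = 16)
z = -82 (z = -39 - 43 = -82)
z*(a + S(Z)) = -82*(16 + 7*(5/2)**2) = -82*(16 + 7*(25/4)) = -82*(16 + 175/4) = -82*239/4 = -9799/2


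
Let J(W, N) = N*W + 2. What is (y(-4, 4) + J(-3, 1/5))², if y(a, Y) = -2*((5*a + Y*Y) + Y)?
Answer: 49/25 ≈ 1.9600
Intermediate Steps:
y(a, Y) = -10*a - 2*Y - 2*Y² (y(a, Y) = -2*((5*a + Y²) + Y) = -2*((Y² + 5*a) + Y) = -2*(Y + Y² + 5*a) = -10*a - 2*Y - 2*Y²)
J(W, N) = 2 + N*W
(y(-4, 4) + J(-3, 1/5))² = ((-10*(-4) - 2*4 - 2*4²) + (2 + (1/5)*(-3)))² = ((40 - 8 - 2*16) + (2 + (1*(⅕))*(-3)))² = ((40 - 8 - 32) + (2 + (⅕)*(-3)))² = (0 + (2 - ⅗))² = (0 + 7/5)² = (7/5)² = 49/25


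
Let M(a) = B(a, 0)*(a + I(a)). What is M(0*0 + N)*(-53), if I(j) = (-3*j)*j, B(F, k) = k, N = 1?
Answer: 0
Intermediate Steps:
I(j) = -3*j²
M(a) = 0 (M(a) = 0*(a - 3*a²) = 0)
M(0*0 + N)*(-53) = 0*(-53) = 0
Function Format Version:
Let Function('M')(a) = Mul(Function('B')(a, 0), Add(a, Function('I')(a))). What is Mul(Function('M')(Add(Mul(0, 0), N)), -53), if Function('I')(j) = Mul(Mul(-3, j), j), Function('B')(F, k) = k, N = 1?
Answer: 0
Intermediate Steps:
Function('I')(j) = Mul(-3, Pow(j, 2))
Function('M')(a) = 0 (Function('M')(a) = Mul(0, Add(a, Mul(-3, Pow(a, 2)))) = 0)
Mul(Function('M')(Add(Mul(0, 0), N)), -53) = Mul(0, -53) = 0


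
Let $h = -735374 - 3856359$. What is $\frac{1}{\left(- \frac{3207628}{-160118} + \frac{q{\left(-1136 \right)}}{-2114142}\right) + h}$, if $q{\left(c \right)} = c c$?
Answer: $- \frac{84628047189}{388587753315929375} \approx -2.1778 \cdot 10^{-7}$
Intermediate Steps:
$q{\left(c \right)} = c^{2}$
$h = -4591733$
$\frac{1}{\left(- \frac{3207628}{-160118} + \frac{q{\left(-1136 \right)}}{-2114142}\right) + h} = \frac{1}{\left(- \frac{3207628}{-160118} + \frac{\left(-1136\right)^{2}}{-2114142}\right) - 4591733} = \frac{1}{\left(\left(-3207628\right) \left(- \frac{1}{160118}\right) + 1290496 \left(- \frac{1}{2114142}\right)\right) - 4591733} = \frac{1}{\left(\frac{1603814}{80059} - \frac{645248}{1057071}\right) - 4591733} = \frac{1}{\frac{1643687359162}{84628047189} - 4591733} = \frac{1}{- \frac{388587753315929375}{84628047189}} = - \frac{84628047189}{388587753315929375}$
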